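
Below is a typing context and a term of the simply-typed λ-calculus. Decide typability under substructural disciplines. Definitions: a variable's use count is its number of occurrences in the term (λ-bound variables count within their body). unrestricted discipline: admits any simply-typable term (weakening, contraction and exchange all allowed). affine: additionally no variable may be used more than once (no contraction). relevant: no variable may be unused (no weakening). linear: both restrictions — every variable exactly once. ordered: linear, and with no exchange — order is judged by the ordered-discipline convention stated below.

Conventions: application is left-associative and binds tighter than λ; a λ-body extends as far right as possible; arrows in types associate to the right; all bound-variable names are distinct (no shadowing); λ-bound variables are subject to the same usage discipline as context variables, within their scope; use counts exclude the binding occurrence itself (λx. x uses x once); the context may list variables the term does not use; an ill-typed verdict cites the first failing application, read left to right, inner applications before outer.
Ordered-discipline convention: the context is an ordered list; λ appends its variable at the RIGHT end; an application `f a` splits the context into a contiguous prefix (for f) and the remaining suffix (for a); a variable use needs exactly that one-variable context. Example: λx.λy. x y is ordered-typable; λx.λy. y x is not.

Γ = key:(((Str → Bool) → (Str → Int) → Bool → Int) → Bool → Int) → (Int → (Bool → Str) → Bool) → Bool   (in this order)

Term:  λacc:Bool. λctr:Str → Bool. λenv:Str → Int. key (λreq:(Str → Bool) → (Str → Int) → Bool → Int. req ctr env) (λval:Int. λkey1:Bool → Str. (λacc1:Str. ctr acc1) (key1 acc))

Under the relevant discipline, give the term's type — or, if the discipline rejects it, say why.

not well-typed under relevant — needs weakening: val unused
use counts: key ×1, acc (bound) ×1, ctr (bound) ×2, env (bound) ×1, req (bound) ×1, val (bound) ×0, key1 (bound) ×1, acc1 (bound) ×1
uses in reading order: key, req, ctr, env, ctr, acc1, key1, acc
typing: ✓ — Bool → (Str → Bool) → (Str → Int) → Bool
across the five disciplines: ordered ✗ | linear ✗ | affine ✗ | relevant ✗ | unrestricted ✓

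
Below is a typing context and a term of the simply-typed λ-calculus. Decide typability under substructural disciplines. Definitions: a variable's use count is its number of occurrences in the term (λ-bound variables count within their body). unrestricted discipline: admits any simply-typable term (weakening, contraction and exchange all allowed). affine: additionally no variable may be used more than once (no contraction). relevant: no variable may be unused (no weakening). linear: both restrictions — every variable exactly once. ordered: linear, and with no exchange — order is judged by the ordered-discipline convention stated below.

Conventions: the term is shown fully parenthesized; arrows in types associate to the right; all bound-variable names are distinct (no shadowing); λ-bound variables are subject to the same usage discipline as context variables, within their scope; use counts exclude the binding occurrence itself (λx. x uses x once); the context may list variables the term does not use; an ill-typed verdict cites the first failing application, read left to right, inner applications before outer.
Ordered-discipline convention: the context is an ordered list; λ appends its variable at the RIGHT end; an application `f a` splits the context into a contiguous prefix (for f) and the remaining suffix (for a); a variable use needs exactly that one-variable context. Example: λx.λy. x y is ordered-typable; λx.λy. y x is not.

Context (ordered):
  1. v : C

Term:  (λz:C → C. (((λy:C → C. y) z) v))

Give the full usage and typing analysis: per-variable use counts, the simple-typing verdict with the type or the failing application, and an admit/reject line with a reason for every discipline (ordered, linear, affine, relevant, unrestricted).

use counts: v=1, z (bound)=1, y (bound)=1
left-to-right use order: y, z, v
typing: the term checks, with type (C → C) → C
ordered: ✗, needs exchange: uses follow y, z, v
linear: ✓, single use per variable (v, z, y)
affine: ✓, at most one use each (v, z, y)
relevant: ✓, none of v, z, y goes unused
unrestricted: ✓, type-checks ((C → C) → C) and nothing is barred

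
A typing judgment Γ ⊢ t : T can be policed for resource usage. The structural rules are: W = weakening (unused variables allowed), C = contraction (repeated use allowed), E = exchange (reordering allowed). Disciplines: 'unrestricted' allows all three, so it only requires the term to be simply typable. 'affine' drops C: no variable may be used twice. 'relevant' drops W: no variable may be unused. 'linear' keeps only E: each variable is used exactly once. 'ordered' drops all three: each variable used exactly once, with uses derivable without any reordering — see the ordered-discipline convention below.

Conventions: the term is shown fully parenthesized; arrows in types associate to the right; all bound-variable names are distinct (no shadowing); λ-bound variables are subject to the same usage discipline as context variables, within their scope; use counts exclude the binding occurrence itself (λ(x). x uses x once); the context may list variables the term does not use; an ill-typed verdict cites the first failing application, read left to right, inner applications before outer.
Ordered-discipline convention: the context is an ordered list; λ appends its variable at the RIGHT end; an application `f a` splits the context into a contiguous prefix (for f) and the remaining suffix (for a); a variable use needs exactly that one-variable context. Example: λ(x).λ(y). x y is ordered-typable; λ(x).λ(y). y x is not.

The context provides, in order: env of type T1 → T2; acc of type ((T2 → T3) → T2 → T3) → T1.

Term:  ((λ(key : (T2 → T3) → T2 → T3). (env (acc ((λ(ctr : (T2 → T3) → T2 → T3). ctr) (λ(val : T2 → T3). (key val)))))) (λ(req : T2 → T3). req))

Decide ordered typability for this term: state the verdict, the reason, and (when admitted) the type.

yes — env, acc, key, ctr, val, req once each; derivable with no W/C/E; term : T2
counts: env=1; acc=1; key (bound)=1; ctr (bound)=1; val (bound)=1; req (bound)=1
use order (left to right): env, acc, ctr, key, val, req
typing: well-typed at T2
summary: ordered ✓, linear ✓, affine ✓, relevant ✓, unrestricted ✓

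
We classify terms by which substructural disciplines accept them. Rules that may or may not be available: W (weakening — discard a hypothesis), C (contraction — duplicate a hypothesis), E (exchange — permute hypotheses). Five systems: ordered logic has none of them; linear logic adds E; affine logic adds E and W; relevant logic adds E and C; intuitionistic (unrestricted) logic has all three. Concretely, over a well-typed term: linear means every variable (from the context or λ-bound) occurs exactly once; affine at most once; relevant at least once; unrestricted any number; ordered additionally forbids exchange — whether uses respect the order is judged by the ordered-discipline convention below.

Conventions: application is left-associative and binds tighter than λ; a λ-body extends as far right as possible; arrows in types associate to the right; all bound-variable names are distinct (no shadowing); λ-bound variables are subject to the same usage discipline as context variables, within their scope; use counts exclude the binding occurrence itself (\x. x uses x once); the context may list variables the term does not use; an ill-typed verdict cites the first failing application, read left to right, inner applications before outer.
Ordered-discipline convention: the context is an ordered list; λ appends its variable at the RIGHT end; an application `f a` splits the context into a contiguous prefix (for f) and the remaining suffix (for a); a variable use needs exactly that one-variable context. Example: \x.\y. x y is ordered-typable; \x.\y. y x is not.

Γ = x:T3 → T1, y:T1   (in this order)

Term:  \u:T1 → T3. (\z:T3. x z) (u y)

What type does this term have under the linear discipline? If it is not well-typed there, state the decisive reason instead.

term : (T1 → T3) → T1
use counts: x: 1×; y: 1×; u [bound]: 1×; z [bound]: 1×
order of uses: x, z, u, y
typing: ✓ — (T1 → T3) → T1
across the five disciplines: ordered ✗, linear ✓, affine ✓, relevant ✓, unrestricted ✓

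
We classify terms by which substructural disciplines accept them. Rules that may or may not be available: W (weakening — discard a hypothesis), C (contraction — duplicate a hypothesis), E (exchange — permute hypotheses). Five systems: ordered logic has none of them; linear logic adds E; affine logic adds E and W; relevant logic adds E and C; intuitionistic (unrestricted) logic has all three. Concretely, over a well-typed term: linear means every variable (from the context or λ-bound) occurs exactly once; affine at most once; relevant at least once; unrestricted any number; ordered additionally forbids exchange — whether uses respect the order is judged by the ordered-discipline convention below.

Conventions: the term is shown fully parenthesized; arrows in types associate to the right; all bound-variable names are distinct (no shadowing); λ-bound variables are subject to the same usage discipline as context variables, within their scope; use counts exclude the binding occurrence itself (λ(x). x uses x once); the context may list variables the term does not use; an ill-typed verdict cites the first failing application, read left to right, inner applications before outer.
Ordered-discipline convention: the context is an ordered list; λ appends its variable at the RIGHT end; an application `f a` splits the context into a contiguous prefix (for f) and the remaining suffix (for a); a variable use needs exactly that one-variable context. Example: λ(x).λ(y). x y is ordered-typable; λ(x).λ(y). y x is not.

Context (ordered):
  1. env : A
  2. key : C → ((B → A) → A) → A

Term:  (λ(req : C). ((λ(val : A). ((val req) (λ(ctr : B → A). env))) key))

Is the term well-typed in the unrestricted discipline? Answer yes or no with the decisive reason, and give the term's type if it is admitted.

no — a type mismatch blocks all five
counts: env=1, key=1, req [bound]=1, val [bound]=1, ctr [bound]=0
left-to-right use order: val, req, env, key
typing: ill-typed: can't apply a value of type A
summary: ordered ✗ · linear ✗ · affine ✗ · relevant ✗ · unrestricted ✗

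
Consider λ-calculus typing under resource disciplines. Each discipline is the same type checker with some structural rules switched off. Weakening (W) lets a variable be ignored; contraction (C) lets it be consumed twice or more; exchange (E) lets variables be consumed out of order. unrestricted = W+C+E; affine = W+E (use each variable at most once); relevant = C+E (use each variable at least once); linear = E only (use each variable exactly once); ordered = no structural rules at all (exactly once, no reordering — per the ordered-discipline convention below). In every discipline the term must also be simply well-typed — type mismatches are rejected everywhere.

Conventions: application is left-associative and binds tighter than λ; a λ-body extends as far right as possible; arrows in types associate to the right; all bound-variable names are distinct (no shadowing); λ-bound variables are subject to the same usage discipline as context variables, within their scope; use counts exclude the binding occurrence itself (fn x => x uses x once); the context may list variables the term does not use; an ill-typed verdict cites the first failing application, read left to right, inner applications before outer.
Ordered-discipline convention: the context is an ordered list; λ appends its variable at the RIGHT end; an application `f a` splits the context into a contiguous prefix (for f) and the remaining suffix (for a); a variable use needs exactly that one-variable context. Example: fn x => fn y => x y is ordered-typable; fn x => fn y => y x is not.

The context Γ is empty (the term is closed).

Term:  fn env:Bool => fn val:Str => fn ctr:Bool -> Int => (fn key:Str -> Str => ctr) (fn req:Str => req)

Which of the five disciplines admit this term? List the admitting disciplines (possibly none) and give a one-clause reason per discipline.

admitted by: affine, unrestricted
use counts: env (bound) ×0; val (bound) ×0; ctr (bound) ×1; key (bound) ×0; req (bound) ×1
left-to-right use order: ctr, req
typing: well-typed — term : Bool -> Str -> (Bool -> Int) -> Bool -> Int
ordered ✗ (env, val, key never used (weakening))
linear ✗ (env, val, key never used (weakening))
affine ✓ (at most one use each (env, val, ctr, key, req))
relevant ✗ (env, val, key never used (weakening))
unrestricted ✓ (typability at Bool -> Str -> (Bool -> Int) -> Bool -> Int is all that's needed)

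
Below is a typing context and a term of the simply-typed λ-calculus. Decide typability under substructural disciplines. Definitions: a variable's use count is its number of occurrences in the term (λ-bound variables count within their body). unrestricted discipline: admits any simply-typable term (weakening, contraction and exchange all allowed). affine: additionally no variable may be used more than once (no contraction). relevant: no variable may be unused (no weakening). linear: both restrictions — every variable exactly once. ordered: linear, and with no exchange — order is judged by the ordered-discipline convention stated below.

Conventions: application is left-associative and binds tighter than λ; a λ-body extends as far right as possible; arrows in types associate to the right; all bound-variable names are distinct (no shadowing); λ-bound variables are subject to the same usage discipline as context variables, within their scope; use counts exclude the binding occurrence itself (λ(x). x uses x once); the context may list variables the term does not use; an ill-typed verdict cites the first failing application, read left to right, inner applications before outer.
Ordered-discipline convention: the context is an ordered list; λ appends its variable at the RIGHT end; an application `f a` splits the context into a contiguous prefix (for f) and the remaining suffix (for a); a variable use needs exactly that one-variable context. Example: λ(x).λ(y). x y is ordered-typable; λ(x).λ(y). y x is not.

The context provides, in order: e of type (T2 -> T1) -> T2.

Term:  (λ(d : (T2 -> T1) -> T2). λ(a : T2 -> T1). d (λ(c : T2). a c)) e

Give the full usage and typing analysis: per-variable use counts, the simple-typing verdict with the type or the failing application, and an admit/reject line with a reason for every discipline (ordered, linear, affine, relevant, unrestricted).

use counts: e: 1×, d (bound): 1×, a (bound): 1×, c (bound): 1×
uses in reading order: d, a, c, e
typing: well-typed — term : (T2 -> T1) -> T2
ordered: ✓ — e, d, a, c: once each, no exchange needed
linear: ✓ — each of e, d, a, c used exactly once
affine: ✓ — none of e, d, a, c used more than once
relevant: ✓ — e, d, a, c: all used, weakening unneeded
unrestricted: ✓ — type-checks ((T2 -> T1) -> T2) and nothing is barred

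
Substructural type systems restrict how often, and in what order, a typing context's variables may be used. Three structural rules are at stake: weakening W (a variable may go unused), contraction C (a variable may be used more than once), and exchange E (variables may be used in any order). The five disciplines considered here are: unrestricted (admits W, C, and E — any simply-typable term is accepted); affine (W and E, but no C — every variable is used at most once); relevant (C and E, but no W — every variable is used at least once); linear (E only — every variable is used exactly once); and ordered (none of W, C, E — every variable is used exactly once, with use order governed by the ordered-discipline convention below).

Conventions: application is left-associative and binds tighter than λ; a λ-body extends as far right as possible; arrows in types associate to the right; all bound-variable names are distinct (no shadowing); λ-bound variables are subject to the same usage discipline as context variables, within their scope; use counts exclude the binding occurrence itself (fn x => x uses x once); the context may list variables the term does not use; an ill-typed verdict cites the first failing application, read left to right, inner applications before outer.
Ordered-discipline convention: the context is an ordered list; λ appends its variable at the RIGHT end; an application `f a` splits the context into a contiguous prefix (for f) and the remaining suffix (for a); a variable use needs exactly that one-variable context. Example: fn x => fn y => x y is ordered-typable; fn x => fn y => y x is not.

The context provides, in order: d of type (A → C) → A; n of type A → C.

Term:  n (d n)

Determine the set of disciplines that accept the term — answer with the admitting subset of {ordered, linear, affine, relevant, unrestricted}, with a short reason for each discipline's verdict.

admitting disciplines: relevant, unrestricted
use counts: d=1, n=2
use order (left to right): n, d, n
typing: well-typed — term : C
ordered: ✗ — n ×2 used more than once (contraction)
linear: ✗ — n ×2 used more than once (contraction)
affine: ✗ — n ×2 used more than once (contraction)
relevant: ✓ — d, n: all used, weakening unneeded
unrestricted: ✓ — simply typable at C; W, C, E all held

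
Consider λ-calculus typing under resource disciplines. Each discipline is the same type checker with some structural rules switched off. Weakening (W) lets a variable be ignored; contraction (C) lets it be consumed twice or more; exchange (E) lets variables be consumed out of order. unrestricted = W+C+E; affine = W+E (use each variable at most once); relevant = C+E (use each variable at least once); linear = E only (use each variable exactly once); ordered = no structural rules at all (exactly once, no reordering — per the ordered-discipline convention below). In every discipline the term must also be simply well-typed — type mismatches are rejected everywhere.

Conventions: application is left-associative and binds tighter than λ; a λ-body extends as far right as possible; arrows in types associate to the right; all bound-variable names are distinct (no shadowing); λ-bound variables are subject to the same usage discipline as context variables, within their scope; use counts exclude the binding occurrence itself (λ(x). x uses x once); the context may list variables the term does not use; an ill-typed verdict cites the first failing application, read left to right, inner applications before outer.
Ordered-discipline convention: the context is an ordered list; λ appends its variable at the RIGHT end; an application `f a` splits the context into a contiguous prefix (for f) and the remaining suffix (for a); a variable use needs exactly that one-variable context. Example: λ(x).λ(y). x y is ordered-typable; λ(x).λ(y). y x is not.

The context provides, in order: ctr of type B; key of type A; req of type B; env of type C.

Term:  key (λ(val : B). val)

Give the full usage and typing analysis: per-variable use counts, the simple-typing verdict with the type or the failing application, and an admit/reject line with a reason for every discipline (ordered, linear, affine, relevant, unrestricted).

use counts: ctr: 0; key: 1; req: 0; env: 0; val (bound): 1
use order (left to right): key, val
typing: ill-typed: non-function type A applied to an argument
ordered: ✗ — a type mismatch blocks all five
linear: ✗ — the type mismatch rejects it
affine: ✗ — not simply typable
relevant: ✗ — fails simple typing
unrestricted: ✗ — a type mismatch blocks all five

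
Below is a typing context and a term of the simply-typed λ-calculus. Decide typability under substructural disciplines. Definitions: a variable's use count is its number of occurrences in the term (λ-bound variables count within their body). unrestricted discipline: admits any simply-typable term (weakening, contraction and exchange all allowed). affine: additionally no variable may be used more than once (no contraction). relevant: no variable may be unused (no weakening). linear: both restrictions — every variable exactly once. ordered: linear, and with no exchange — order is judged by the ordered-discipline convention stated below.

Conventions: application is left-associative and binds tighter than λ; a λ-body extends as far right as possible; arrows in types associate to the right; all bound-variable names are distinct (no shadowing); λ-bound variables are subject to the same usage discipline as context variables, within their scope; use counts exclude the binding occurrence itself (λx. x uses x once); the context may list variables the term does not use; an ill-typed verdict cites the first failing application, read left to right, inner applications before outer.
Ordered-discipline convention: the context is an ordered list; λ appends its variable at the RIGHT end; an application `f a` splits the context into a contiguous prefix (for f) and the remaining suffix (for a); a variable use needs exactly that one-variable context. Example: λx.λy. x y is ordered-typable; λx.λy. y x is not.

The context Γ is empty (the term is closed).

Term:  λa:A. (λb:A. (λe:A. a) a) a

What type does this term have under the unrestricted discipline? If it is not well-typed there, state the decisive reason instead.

term : A -> A
use counts: a (λ-bound)=3; b (λ-bound)=0; e (λ-bound)=0
use order (left to right): a, a, a
typing: the term checks, with type A -> A
all disciplines: ordered ✗, linear ✗, affine ✗, relevant ✗, unrestricted ✓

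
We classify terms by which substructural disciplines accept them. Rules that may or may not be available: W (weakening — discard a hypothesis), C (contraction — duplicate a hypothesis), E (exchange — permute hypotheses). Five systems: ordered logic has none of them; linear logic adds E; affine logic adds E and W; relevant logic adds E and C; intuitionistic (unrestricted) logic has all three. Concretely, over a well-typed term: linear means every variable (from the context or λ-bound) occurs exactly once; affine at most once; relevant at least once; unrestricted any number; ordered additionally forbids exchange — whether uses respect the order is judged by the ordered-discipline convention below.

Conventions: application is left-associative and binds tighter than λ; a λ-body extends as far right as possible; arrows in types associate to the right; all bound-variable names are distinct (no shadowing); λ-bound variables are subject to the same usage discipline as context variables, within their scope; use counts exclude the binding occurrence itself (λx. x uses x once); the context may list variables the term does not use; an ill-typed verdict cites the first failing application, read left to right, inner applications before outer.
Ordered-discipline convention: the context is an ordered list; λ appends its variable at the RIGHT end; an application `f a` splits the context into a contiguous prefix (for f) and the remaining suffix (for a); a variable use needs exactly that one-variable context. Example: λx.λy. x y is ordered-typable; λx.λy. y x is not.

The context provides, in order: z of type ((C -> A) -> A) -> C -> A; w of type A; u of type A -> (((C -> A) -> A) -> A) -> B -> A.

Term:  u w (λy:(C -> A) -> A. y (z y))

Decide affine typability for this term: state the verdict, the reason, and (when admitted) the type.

no — y ×2 used more than once (contraction)
counts: z=1, w=1, u=1, y (λ-bound)=2
use order (left to right): u, w, y, z, y
typing: well-typed — term : B -> A
summary: ordered ✗ · linear ✗ · affine ✗ · relevant ✓ · unrestricted ✓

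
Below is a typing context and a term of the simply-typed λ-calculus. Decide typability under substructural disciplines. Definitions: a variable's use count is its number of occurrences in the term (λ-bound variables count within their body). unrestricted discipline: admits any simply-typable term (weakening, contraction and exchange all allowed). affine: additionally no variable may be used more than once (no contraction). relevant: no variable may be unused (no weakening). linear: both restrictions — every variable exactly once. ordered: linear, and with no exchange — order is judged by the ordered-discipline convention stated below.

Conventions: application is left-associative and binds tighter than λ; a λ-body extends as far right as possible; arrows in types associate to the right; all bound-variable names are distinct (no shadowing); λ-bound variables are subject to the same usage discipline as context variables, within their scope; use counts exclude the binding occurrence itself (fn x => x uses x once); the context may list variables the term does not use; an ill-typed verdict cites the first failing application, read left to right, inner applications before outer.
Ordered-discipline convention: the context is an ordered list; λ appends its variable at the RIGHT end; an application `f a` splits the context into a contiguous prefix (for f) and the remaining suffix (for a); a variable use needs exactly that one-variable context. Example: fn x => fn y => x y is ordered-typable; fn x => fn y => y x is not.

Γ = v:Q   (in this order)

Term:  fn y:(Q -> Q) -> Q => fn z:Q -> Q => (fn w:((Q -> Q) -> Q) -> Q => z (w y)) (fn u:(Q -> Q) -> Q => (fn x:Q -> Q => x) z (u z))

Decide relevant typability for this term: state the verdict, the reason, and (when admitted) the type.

no — v left unused
variable uses: v=0, y [bound]=1, z [bound]=3, w [bound]=1, u [bound]=1, x [bound]=1
left-to-right use order: z, w, y, x, z, u, z
typing: ✓ — ((Q -> Q) -> Q) -> (Q -> Q) -> Q
summary: ordered ✗ | linear ✗ | affine ✗ | relevant ✗ | unrestricted ✓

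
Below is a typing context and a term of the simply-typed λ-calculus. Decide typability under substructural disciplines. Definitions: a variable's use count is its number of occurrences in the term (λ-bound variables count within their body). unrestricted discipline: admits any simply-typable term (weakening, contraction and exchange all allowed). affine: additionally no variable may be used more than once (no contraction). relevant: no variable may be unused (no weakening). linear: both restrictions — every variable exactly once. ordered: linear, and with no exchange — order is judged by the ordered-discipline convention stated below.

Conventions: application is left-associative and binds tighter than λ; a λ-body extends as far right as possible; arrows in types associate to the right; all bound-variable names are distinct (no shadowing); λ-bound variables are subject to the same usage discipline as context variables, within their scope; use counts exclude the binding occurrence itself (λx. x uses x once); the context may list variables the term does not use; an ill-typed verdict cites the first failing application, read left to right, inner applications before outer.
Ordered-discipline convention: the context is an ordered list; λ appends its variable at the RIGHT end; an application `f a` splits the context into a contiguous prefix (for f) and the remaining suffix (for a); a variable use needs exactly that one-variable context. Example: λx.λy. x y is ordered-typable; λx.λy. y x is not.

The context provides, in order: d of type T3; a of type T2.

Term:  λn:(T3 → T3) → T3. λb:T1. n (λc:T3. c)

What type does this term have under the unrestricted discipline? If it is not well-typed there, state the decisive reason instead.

term : ((T3 → T3) → T3) → T1 → T3
counts: d=0, a=0, n (bound)=1, b (bound)=0, c (bound)=1
uses in reading order: n, c
typing: ✓ — ((T3 → T3) → T3) → T1 → T3
per-discipline verdicts: ordered ✗ · linear ✗ · affine ✓ · relevant ✗ · unrestricted ✓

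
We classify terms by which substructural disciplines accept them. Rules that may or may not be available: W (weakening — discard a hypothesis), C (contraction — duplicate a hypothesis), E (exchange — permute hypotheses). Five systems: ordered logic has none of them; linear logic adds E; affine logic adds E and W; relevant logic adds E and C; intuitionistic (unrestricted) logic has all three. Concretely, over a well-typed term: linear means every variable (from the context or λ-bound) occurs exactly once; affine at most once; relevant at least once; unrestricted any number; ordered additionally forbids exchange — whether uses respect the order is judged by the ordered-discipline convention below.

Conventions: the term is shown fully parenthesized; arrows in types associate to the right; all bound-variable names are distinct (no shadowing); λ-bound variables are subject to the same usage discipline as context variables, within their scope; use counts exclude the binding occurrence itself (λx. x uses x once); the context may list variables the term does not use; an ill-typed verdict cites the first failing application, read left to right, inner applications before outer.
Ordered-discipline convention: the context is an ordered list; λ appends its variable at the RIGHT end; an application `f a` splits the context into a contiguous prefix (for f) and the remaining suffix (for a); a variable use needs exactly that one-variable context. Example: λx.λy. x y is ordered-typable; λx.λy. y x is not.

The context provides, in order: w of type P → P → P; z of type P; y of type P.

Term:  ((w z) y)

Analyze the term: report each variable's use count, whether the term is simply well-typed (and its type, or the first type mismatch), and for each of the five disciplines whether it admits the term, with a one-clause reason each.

variable uses: w ×1; z ×1; y ×1
order of uses: w, z, y
typing: ✓ — P
ordered: ✓ — one use each (w, z, y); ordered split holds
linear: ✓ — w, z, y: one use apiece
affine: ✓ — at most one use each (w, z, y)
relevant: ✓ — none of w, z, y goes unused
unrestricted: ✓ — type-checks (P) and nothing is barred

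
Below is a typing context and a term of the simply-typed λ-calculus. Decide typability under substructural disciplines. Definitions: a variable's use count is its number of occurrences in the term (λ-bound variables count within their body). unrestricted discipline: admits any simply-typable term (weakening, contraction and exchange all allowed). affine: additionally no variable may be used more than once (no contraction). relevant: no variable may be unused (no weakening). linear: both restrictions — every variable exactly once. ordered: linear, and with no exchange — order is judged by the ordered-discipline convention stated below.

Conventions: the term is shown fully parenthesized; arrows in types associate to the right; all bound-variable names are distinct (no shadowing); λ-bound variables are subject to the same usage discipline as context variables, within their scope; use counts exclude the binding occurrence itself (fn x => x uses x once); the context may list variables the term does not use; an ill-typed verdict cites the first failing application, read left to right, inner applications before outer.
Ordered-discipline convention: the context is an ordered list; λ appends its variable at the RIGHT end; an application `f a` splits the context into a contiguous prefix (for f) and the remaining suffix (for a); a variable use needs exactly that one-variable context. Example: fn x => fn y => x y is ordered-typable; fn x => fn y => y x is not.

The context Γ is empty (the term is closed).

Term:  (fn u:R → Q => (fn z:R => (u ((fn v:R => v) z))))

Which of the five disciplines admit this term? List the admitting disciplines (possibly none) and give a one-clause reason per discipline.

admitted in: ordered, linear, affine, relevant, unrestricted
use counts: u (λ-bound)=1; z (λ-bound)=1; v (λ-bound)=1
order of uses: u, v, z
typing: well-typed at (R → Q) → R → Q
ordered: ✓, u, z, v once each; derivable with no W/C/E
linear: ✓, single use per variable (u, z, v)
affine: ✓, u, z, v: no repeats, contraction unneeded
relevant: ✓, every one of u, z, v appears
unrestricted: ✓, well-typed at (R → Q) → R → Q; no restrictions here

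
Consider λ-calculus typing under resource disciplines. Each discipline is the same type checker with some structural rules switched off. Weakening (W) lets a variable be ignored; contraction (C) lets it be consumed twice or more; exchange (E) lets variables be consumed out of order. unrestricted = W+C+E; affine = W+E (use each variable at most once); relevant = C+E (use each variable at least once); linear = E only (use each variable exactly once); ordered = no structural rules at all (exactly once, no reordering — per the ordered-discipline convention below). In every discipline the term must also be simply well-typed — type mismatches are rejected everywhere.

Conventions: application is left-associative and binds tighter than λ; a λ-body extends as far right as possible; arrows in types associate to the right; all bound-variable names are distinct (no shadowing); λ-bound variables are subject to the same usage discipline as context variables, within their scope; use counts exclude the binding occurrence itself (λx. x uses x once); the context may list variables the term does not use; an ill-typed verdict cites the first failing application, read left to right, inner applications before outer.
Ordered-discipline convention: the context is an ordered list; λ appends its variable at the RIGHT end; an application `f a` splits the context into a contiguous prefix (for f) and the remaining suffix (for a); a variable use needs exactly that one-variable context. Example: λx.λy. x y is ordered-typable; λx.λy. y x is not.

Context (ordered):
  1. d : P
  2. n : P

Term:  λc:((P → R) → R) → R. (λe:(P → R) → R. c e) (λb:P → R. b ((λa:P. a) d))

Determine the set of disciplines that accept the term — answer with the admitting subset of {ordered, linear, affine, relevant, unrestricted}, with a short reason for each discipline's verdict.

accepted by: affine, unrestricted
use counts: d: 1×, n: 0×, c (bound): 1×, e (bound): 1×, b (bound): 1×, a (bound): 1×
use order (left to right): c, e, b, a, d
typing: well-typed at (((P → R) → R) → R) → R
ordered ✗ (n left unused)
linear ✗ (n left unused)
affine ✓ (no duplicate uses among d, n, c, e, b, a)
relevant ✗ (n left unused)
unrestricted ✓ (well-typed at (((P → R) → R) → R) → R; no restrictions here)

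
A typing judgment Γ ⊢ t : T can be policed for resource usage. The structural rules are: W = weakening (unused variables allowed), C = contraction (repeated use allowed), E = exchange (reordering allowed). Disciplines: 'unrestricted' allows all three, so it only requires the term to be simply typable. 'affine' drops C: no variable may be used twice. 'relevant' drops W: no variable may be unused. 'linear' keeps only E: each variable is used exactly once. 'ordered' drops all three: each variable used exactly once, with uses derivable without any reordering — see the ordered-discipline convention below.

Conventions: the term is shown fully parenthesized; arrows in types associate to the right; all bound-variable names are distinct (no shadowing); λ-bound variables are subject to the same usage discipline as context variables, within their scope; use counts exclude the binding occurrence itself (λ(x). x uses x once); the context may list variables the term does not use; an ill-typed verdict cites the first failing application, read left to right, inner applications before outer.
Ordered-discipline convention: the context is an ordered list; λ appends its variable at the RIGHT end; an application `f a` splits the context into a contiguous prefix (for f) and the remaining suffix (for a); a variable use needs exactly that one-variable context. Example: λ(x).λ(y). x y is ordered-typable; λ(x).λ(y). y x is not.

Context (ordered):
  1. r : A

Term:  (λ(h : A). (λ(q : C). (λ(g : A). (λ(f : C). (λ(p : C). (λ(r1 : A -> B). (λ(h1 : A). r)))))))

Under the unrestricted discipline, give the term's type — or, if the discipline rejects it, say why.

term : A -> C -> A -> C -> C -> (A -> B) -> A -> A
use counts: r: 1; h (λ-bound): 0; q (λ-bound): 0; g (λ-bound): 0; f (λ-bound): 0; p (λ-bound): 0; r1 (λ-bound): 0; h1 (λ-bound): 0
uses in reading order: r
typing: ✓ — A -> C -> A -> C -> C -> (A -> B) -> A -> A
all disciplines: ordered ✗ · linear ✗ · affine ✓ · relevant ✗ · unrestricted ✓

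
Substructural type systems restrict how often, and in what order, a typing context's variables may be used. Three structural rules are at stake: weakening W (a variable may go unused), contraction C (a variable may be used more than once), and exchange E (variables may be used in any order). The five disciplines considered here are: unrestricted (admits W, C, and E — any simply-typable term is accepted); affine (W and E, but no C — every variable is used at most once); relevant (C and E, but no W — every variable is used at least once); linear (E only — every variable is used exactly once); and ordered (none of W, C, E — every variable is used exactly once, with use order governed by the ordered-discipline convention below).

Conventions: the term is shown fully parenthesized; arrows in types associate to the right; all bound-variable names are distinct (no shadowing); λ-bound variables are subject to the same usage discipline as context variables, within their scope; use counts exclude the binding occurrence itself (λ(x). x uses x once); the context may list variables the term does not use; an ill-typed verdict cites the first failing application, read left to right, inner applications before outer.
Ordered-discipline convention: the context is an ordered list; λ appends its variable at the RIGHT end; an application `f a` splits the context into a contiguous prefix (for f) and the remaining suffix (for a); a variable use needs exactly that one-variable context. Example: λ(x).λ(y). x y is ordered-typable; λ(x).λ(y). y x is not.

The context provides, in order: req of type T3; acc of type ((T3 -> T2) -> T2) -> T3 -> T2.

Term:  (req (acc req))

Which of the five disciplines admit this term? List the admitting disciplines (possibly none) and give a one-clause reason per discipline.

admitting disciplines: none
use counts: req=2, acc=1
use order (left to right): req, acc, req
typing: ill-typed: argument of type T3 where (T3 -> T2) -> T2 is required
ordered: ✗ — the type mismatch rejects it
linear: ✗ — not simply typable
affine: ✗ — fails simple typing
relevant: ✗ — a type mismatch blocks all five
unrestricted: ✗ — the type mismatch rejects it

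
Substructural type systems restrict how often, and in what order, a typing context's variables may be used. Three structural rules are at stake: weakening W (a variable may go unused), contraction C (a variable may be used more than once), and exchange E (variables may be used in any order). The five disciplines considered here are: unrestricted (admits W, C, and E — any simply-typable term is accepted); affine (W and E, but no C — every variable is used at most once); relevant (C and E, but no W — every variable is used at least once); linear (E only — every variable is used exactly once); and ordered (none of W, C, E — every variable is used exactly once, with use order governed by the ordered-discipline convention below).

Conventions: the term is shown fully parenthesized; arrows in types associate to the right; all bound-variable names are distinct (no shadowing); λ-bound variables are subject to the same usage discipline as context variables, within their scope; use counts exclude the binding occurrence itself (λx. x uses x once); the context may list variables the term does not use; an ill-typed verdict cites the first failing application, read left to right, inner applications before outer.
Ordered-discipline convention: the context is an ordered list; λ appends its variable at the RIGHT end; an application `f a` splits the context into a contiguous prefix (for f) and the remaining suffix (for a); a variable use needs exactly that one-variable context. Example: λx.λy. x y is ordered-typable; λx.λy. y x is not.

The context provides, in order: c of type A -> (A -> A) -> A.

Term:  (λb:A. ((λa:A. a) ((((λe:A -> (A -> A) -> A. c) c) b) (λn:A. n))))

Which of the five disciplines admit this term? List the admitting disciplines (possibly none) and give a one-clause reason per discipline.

accepted by: unrestricted
variable uses: c: 2; b (bound): 1; a (bound): 1; e (bound): 0; n (bound): 1
use order (left to right): a, c, c, b, n
typing: the term checks, with type A -> A
ordered ✗ (uses contraction: c ×2; unused: e — weakening required)
linear ✗ (uses contraction: c ×2; unused: e — weakening required)
affine ✗ (uses contraction: c ×2)
relevant ✗ (unused: e — weakening required)
unrestricted ✓ (simply typable at A -> A; W, C, E all held)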